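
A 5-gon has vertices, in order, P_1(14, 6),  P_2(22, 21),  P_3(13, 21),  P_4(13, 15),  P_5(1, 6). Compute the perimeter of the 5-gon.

60

|P_1P_2| = √((8)² + (15)²) = √289 = 17
|P_2P_3| = √((-9)² + (0)²) = √81 = 9
|P_3P_4| = √((0)² + (-6)²) = √36 = 6
|P_4P_5| = √((-12)² + (-9)²) = √225 = 15
|P_5P_1| = √((13)² + (0)²) = √169 = 13
Perimeter = 17 + 9 + 6 + 15 + 13 = 60.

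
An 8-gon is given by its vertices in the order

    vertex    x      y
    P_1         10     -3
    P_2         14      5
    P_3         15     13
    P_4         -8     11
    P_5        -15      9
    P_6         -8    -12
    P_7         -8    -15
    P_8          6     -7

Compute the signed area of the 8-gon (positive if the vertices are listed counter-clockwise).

Apply Gauss's area formula: 2A = Σ (x_i·y_{i+1} − x_{i+1}·y_i), indices taken mod 8.
Σ = (92) + (107) + (269) + (93) + (252) + (24) + (146) + (52) = 1035
Signed area = Σ/2 = 517.5 (positive ⇒ counter-clockwise traversal).

517.5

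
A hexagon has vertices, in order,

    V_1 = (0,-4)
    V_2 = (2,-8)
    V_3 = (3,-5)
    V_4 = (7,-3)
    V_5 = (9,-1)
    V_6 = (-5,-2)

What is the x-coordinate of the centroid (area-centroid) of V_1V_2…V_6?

158/65

Apply the shoelace (surveyor's) formula. First the cross-terms c_i = x_i·y_{i+1} − x_{i+1}·y_i:
  8, 14, 26, 20, -23, 20  ⇒  2A = 65, A = 32.5.
Then Σ (x_i + x_{i+1})·c_i = 474, so x̄ = 474 / (6·32.5) = 158/65.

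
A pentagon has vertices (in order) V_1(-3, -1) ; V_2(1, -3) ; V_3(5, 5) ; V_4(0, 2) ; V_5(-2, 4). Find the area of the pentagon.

Cross-terms: 10, 20, 10, 4, 14  ⇒  Σ = 58
Area = |Σ|/2 = 29.

29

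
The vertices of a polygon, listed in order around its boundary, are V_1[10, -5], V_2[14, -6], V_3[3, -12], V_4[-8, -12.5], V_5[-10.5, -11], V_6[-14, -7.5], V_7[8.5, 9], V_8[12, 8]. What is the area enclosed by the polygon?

317.125

Apply Gauss's area formula: 2A = Σ (x_i·y_{i+1} − x_{i+1}·y_i), indices taken mod 8.
V_1→V_2: (10)(-6) − (14)(-5) = 10
V_2→V_3: (14)(-12) − (3)(-6) = -150
V_3→V_4: (3)(-12.5) − (-8)(-12) = -133.5
V_4→V_5: (-8)(-11) − (-10.5)(-12.5) = -43.25
V_5→V_6: (-10.5)(-7.5) − (-14)(-11) = -75.25
V_6→V_7: (-14)(9) − (8.5)(-7.5) = -62.25
V_7→V_8: (8.5)(8) − (12)(9) = -40
V_8→V_1: (12)(-5) − (10)(8) = -140
Σ = -634.25
Area = |Σ|/2 = 317.125.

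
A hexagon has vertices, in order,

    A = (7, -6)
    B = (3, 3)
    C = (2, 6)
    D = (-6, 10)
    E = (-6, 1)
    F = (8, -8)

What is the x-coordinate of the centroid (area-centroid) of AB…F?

Apply Gauss's area formula. First the cross-terms c_i = x_i·y_{i+1} − x_{i+1}·y_i:
  39, 12, 56, 54, 40, 8  ⇒  2A = 209, A = 104.5.
Then Σ (x_i + x_{i+1})·c_i = -222, so x̄ = -222 / (6·104.5) = -74/209.

-74/209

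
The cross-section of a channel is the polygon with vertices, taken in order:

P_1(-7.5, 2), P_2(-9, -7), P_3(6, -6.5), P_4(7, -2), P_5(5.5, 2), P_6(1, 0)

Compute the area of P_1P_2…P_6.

114.75

Σ = (70.5) + (100.5) + (33.5) + (25) + (-2) + (2) = 229.5
Area = |Σ|/2 = 114.75.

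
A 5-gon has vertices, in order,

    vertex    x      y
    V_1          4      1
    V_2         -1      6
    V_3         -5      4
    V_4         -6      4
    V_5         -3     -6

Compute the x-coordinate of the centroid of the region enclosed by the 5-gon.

Apply Gauss's area formula. First the cross-terms c_i = x_i·y_{i+1} − x_{i+1}·y_i:
  25, 26, 4, 48, 21  ⇒  2A = 124, A = 62.
Then Σ (x_i + x_{i+1})·c_i = -536, so x̄ = -536 / (6·62) = -134/93.

-134/93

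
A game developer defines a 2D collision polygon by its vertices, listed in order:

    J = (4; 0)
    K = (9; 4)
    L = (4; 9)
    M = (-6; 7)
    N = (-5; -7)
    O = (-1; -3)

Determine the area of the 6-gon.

130

Apply the shoelace (surveyor's) formula: 2A = Σ (x_i·y_{i+1} − x_{i+1}·y_i), indices taken mod 6.
Cross-terms: 16, 65, 82, 77, 8, 12  ⇒  Σ = 260
Area = |Σ|/2 = 130.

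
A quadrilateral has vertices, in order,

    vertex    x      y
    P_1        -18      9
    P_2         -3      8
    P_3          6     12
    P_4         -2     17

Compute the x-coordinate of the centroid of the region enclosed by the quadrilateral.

Apply Gauss's area formula. First the cross-terms c_i = x_i·y_{i+1} − x_{i+1}·y_i:
  -117, -84, 126, 288  ⇒  2A = 213, A = 106.5.
Then Σ (x_i + x_{i+1})·c_i = -3051, so x̄ = -3051 / (6·106.5) = -339/71.

-339/71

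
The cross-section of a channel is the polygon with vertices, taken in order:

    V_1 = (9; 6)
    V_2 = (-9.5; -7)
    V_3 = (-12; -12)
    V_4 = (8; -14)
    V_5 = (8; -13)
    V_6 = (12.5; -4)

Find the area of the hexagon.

268.75

Σ = (-6) + (30) + (264) + (8) + (130.5) + (111) = 537.5
Area = |Σ|/2 = 268.75.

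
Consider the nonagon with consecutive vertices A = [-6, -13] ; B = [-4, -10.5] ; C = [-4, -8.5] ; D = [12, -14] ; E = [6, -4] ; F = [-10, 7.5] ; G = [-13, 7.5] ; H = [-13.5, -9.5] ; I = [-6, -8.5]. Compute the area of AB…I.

267

Cross-terms: 11, -8, 158, 36, 5, 22.5, 224.75, 57.75, 27  ⇒  Σ = 534
Area = |Σ|/2 = 267.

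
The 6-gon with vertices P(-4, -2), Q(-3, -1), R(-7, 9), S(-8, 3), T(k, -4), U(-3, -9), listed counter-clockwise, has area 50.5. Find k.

Write out the shoelace sum; only the two edges meeting at T involve k:
2·Area = [((-8)·(-4) − k·3) + (k·(-9) − (-3)·(-4))] + -15
       = -12·k + 5 = 101
⇒ k = -8.

-8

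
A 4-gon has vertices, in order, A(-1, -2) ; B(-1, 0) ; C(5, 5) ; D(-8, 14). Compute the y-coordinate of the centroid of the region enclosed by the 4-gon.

347/57

Apply the surveyor's formula. First the cross-terms c_i = x_i·y_{i+1} − x_{i+1}·y_i:
  -2, -5, 110, 30  ⇒  2A = 133, A = 66.5.
Then Σ (y_i + y_{i+1})·c_i = 2429, so ȳ = 2429 / (6·66.5) = 347/57.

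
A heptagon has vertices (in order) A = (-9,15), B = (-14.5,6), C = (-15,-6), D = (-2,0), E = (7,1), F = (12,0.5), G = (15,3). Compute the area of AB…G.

299.25

A→B: (-9)(6) − (-14.5)(15) = 163.5
B→C: (-14.5)(-6) − (-15)(6) = 177
C→D: (-15)(0) − (-2)(-6) = -12
D→E: (-2)(1) − (7)(0) = -2
E→F: (7)(0.5) − (12)(1) = -8.5
F→G: (12)(3) − (15)(0.5) = 28.5
G→A: (15)(15) − (-9)(3) = 252
Σ = 598.5
Area = |Σ|/2 = 299.25.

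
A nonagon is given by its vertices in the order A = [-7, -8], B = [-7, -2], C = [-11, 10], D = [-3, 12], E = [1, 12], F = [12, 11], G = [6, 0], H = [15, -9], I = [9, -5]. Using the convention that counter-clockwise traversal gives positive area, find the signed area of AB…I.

-319

Apply the shoelace formula: 2A = Σ (x_i·y_{i+1} − x_{i+1}·y_i), indices taken mod 9.
A→B: (-7)(-2) − (-7)(-8) = -42
B→C: (-7)(10) − (-11)(-2) = -92
C→D: (-11)(12) − (-3)(10) = -102
D→E: (-3)(12) − (1)(12) = -48
E→F: (1)(11) − (12)(12) = -133
F→G: (12)(0) − (6)(11) = -66
G→H: (6)(-9) − (15)(0) = -54
H→I: (15)(-5) − (9)(-9) = 6
I→A: (9)(-8) − (-7)(-5) = -107
Σ = -638
Signed area = Σ/2 = -319 (negative ⇒ clockwise traversal).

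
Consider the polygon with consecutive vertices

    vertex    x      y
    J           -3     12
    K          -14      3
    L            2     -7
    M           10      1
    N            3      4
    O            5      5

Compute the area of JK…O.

Apply the surveyor's formula: 2A = Σ (x_i·y_{i+1} − x_{i+1}·y_i), indices taken mod 6.
Cross-terms: 159, 92, 72, 37, -5, 75  ⇒  Σ = 430
Area = |Σ|/2 = 215.

215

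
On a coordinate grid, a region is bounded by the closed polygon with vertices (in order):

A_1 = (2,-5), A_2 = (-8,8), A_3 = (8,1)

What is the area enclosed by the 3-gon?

Apply the surveyor's formula: 2A = Σ (x_i·y_{i+1} − x_{i+1}·y_i), indices taken mod 3.
A_1→A_2: (2)(8) − (-8)(-5) = -24
A_2→A_3: (-8)(1) − (8)(8) = -72
A_3→A_1: (8)(-5) − (2)(1) = -42
Σ = -138
Area = |Σ|/2 = 69.

69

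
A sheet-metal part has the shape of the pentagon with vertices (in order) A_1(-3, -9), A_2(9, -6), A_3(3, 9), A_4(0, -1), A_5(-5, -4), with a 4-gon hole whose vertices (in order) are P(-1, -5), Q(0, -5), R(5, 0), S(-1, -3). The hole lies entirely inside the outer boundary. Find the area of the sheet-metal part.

103

Outer boundary:
Apply the surveyor's formula: 2A = Σ (x_i·y_{i+1} − x_{i+1}·y_i), indices taken mod 5.
Cross-terms: 99, 99, -3, -5, 33  ⇒  Σ = 223
Area = |Σ|/2 = 111.5.
Hole:
Apply the shoelace (surveyor's) formula: 2A = Σ (x_i·y_{i+1} − x_{i+1}·y_i), indices taken mod 4.
Σ = (5) + (25) + (-15) + (2) = 17
Area = |Σ|/2 = 8.5.
Net area = 111.5 − 8.5 = 103.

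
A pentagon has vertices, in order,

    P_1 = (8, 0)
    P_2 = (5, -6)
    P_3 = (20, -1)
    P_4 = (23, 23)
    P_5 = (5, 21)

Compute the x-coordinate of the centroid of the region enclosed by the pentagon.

13.84

Apply the shoelace (surveyor's) formula. First the cross-terms c_i = x_i·y_{i+1} − x_{i+1}·y_i:
  -48, 115, 483, 368, -168  ⇒  2A = 750, A = 375.
Then Σ (x_i + x_{i+1})·c_i = 31140, so x̄ = 31140 / (6·375) = 13.84.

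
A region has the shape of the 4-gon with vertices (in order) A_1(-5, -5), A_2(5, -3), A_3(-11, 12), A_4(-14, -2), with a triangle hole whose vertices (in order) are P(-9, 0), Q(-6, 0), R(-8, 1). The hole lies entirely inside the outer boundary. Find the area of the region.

157

Outer boundary:
Σ = (40) + (27) + (190) + (60) = 317
Area = |Σ|/2 = 158.5.
Hole:
Cross-terms: 0, -6, 9  ⇒  Σ = 3
Area = |Σ|/2 = 1.5.
Net area = 158.5 − 1.5 = 157.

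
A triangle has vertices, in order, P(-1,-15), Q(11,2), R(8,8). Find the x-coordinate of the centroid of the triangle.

Apply the shoelace formula. First the cross-terms c_i = x_i·y_{i+1} − x_{i+1}·y_i:
  163, 72, -112  ⇒  2A = 123, A = 61.5.
Then Σ (x_i + x_{i+1})·c_i = 2214, so x̄ = 2214 / (6·61.5) = 6.

6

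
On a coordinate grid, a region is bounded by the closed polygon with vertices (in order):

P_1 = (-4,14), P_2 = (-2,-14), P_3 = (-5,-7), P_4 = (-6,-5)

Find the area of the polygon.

46.5

Apply the shoelace formula: 2A = Σ (x_i·y_{i+1} − x_{i+1}·y_i), indices taken mod 4.
Cross-terms: 84, -56, -17, -104  ⇒  Σ = -93
Area = |Σ|/2 = 46.5.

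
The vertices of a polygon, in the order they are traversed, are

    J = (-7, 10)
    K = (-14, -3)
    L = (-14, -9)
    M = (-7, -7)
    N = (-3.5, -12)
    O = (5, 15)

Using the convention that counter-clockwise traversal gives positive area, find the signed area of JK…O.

J→K: (-7)(-3) − (-14)(10) = 161
K→L: (-14)(-9) − (-14)(-3) = 84
L→M: (-14)(-7) − (-7)(-9) = 35
M→N: (-7)(-12) − (-3.5)(-7) = 59.5
N→O: (-3.5)(15) − (5)(-12) = 7.5
O→J: (5)(10) − (-7)(15) = 155
Σ = 502
Signed area = Σ/2 = 251 (positive ⇒ counter-clockwise traversal).

251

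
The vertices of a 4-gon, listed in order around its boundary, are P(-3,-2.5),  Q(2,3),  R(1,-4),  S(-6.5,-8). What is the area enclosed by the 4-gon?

28.375

Cross-terms: -4, -11, -34, -7.75  ⇒  Σ = -56.75
Area = |Σ|/2 = 28.375.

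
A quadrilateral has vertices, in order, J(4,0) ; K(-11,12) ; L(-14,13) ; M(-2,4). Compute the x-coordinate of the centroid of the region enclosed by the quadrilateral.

Apply the shoelace formula. First the cross-terms c_i = x_i·y_{i+1} − x_{i+1}·y_i:
  48, 25, -30, -16  ⇒  2A = 27, A = 13.5.
Then Σ (x_i + x_{i+1})·c_i = -513, so x̄ = -513 / (6·13.5) = -19/3.

-19/3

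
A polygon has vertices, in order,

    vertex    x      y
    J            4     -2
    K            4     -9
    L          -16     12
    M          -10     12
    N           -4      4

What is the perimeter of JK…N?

62

|JK| = √((0)² + (-7)²) = √49 = 7
|KL| = √((-20)² + (21)²) = √841 = 29
|LM| = √((6)² + (0)²) = √36 = 6
|MN| = √((6)² + (-8)²) = √100 = 10
|NJ| = √((8)² + (-6)²) = √100 = 10
Perimeter = 7 + 29 + 6 + 10 + 10 = 62.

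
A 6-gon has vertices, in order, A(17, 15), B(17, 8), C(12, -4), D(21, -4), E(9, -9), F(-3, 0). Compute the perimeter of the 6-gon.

82

|AB| = √((0)² + (-7)²) = √49 = 7
|BC| = √((-5)² + (-12)²) = √169 = 13
|CD| = √((9)² + (0)²) = √81 = 9
|DE| = √((-12)² + (-5)²) = √169 = 13
|EF| = √((-12)² + (9)²) = √225 = 15
|FA| = √((20)² + (15)²) = √625 = 25
Perimeter = 7 + 13 + 9 + 13 + 15 + 25 = 82.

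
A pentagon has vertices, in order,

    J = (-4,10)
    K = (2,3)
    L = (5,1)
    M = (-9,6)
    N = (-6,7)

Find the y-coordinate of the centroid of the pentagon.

Apply the shoelace formula. First the cross-terms c_i = x_i·y_{i+1} − x_{i+1}·y_i:
  -32, -13, 39, -27, -32  ⇒  2A = -65, A = -32.5.
Then Σ (y_i + y_{i+1})·c_i = -1090, so ȳ = -1090 / (6·(-32.5)) = 218/39.

218/39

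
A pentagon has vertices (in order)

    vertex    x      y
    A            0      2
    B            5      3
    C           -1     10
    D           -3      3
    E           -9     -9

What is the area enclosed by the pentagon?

53

Apply the shoelace (surveyor's) formula: 2A = Σ (x_i·y_{i+1} − x_{i+1}·y_i), indices taken mod 5.
Cross-terms: -10, 53, 27, 54, -18  ⇒  Σ = 106
Area = |Σ|/2 = 53.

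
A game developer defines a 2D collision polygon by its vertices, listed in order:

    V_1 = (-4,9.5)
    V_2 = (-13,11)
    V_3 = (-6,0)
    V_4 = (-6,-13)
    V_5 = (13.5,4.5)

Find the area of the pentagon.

259.125

Cross-terms: 79.5, 66, 78, 148.5, 146.25  ⇒  Σ = 518.25
Area = |Σ|/2 = 259.125.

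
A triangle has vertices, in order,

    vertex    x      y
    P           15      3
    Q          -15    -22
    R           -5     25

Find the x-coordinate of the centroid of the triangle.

Apply the shoelace (surveyor's) formula. First the cross-terms c_i = x_i·y_{i+1} − x_{i+1}·y_i:
  -285, -485, -390  ⇒  2A = -1160, A = -580.
Then Σ (x_i + x_{i+1})·c_i = 5800, so x̄ = 5800 / (6·(-580)) = -5/3.

-5/3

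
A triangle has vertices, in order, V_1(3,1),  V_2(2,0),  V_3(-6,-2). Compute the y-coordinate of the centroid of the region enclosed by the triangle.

-1/3

Apply the surveyor's formula. First the cross-terms c_i = x_i·y_{i+1} − x_{i+1}·y_i:
  -2, -4, 0  ⇒  2A = -6, A = -3.
Then Σ (y_i + y_{i+1})·c_i = 6, so ȳ = 6 / (6·(-3)) = -1/3.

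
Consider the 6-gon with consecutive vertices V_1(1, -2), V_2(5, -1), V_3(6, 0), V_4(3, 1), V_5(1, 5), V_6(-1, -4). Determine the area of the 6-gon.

Σ = (9) + (6) + (6) + (14) + (1) + (6) = 42
Area = |Σ|/2 = 21.

21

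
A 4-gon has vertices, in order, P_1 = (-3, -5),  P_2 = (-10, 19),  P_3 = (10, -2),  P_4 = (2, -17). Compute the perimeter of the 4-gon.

|P_1P_2| = √((-7)² + (24)²) = √625 = 25
|P_2P_3| = √((20)² + (-21)²) = √841 = 29
|P_3P_4| = √((-8)² + (-15)²) = √289 = 17
|P_4P_1| = √((-5)² + (12)²) = √169 = 13
Perimeter = 25 + 29 + 17 + 13 = 84.

84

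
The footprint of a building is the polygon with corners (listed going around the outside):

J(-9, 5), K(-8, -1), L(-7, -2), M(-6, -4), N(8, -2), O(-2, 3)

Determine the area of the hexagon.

Apply the shoelace formula: 2A = Σ (x_i·y_{i+1} − x_{i+1}·y_i), indices taken mod 6.
J→K: (-9)(-1) − (-8)(5) = 49
K→L: (-8)(-2) − (-7)(-1) = 9
L→M: (-7)(-4) − (-6)(-2) = 16
M→N: (-6)(-2) − (8)(-4) = 44
N→O: (8)(3) − (-2)(-2) = 20
O→J: (-2)(5) − (-9)(3) = 17
Σ = 155
Area = |Σ|/2 = 77.5.

77.5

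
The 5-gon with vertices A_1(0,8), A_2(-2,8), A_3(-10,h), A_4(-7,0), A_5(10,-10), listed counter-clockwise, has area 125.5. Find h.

Write out the shoelace sum; only the two edges meeting at A_3 involve h:
2·Area = [((-2)·h − (-10)·8) + ((-10)·0 − (-7)·h)] + 166
       = 5·h + 246 = 251
⇒ h = 1.

1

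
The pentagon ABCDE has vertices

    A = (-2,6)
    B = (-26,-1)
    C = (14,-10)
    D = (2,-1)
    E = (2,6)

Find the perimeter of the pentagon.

|AB| = √((-24)² + (-7)²) = √625 = 25
|BC| = √((40)² + (-9)²) = √1681 = 41
|CD| = √((-12)² + (9)²) = √225 = 15
|DE| = √((0)² + (7)²) = √49 = 7
|EA| = √((-4)² + (0)²) = √16 = 4
Perimeter = 25 + 41 + 15 + 7 + 4 = 92.

92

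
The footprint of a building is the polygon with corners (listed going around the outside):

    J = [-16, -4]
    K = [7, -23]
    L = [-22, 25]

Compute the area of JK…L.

Σ = (396) + (-331) + (488) = 553
Area = |Σ|/2 = 276.5.

276.5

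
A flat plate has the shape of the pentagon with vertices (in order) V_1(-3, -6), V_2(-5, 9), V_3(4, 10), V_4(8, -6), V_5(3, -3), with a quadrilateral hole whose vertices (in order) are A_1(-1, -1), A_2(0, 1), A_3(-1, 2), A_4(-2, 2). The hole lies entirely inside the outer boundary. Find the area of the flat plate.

Outer boundary:
Apply the shoelace formula: 2A = Σ (x_i·y_{i+1} − x_{i+1}·y_i), indices taken mod 5.
Σ = (-57) + (-86) + (-104) + (-6) + (-27) = -280
Area = |Σ|/2 = 140.
Hole:
Σ = (-1) + (1) + (2) + (4) = 6
Area = |Σ|/2 = 3.
Net area = 140 − 3 = 137.

137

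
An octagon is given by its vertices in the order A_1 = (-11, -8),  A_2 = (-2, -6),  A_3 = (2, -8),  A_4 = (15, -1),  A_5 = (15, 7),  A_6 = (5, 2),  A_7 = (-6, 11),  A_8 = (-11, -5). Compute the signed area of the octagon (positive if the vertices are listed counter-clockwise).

281

Apply the shoelace formula: 2A = Σ (x_i·y_{i+1} − x_{i+1}·y_i), indices taken mod 8.
Σ = (50) + (28) + (118) + (120) + (-5) + (67) + (151) + (33) = 562
Signed area = Σ/2 = 281 (positive ⇒ counter-clockwise traversal).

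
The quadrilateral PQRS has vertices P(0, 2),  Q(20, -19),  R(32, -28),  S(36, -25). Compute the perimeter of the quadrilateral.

94

|PQ| = √((20)² + (-21)²) = √841 = 29
|QR| = √((12)² + (-9)²) = √225 = 15
|RS| = √((4)² + (3)²) = √25 = 5
|SP| = √((-36)² + (27)²) = √2025 = 45
Perimeter = 29 + 15 + 5 + 45 = 94.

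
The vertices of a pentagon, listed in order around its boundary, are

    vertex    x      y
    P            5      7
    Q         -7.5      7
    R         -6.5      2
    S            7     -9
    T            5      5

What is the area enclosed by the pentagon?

P→Q: (5)(7) − (-7.5)(7) = 87.5
Q→R: (-7.5)(2) − (-6.5)(7) = 30.5
R→S: (-6.5)(-9) − (7)(2) = 44.5
S→T: (7)(5) − (5)(-9) = 80
T→P: (5)(7) − (5)(5) = 10
Σ = 252.5
Area = |Σ|/2 = 126.25.

126.25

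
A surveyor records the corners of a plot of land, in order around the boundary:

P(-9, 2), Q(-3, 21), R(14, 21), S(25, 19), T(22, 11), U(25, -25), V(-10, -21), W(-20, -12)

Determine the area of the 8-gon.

1495

P→Q: (-9)(21) − (-3)(2) = -183
Q→R: (-3)(21) − (14)(21) = -357
R→S: (14)(19) − (25)(21) = -259
S→T: (25)(11) − (22)(19) = -143
T→U: (22)(-25) − (25)(11) = -825
U→V: (25)(-21) − (-10)(-25) = -775
V→W: (-10)(-12) − (-20)(-21) = -300
W→P: (-20)(2) − (-9)(-12) = -148
Σ = -2990
Area = |Σ|/2 = 1495.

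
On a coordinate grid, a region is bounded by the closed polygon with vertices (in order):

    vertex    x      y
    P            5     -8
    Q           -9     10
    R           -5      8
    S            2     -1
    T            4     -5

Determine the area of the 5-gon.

34

Apply the surveyor's formula: 2A = Σ (x_i·y_{i+1} − x_{i+1}·y_i), indices taken mod 5.
Cross-terms: -22, -22, -11, -6, -7  ⇒  Σ = -68
Area = |Σ|/2 = 34.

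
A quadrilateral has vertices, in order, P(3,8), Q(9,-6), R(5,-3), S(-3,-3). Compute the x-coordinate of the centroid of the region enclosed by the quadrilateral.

Apply the shoelace (surveyor's) formula. First the cross-terms c_i = x_i·y_{i+1} − x_{i+1}·y_i:
  -90, 3, -24, -15  ⇒  2A = -126, A = -63.
Then Σ (x_i + x_{i+1})·c_i = -1086, so x̄ = -1086 / (6·(-63)) = 181/63.

181/63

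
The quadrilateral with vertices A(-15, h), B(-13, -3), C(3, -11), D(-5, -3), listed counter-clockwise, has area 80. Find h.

Write out the shoelace sum; only the two edges meeting at A involve h:
2·Area = [((-5)·h − (-15)·(-3)) + ((-15)·(-3) − (-13)·h)] + 88
       = 8·h + 88 = 160
⇒ h = 9.

9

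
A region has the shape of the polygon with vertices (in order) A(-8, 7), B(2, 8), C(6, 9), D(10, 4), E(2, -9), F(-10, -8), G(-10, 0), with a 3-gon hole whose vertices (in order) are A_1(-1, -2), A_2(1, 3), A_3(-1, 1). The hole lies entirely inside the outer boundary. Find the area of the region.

Outer boundary:
Apply Gauss's area formula: 2A = Σ (x_i·y_{i+1} − x_{i+1}·y_i), indices taken mod 7.
A→B: (-8)(8) − (2)(7) = -78
B→C: (2)(9) − (6)(8) = -30
C→D: (6)(4) − (10)(9) = -66
D→E: (10)(-9) − (2)(4) = -98
E→F: (2)(-8) − (-10)(-9) = -106
F→G: (-10)(0) − (-10)(-8) = -80
G→A: (-10)(7) − (-8)(0) = -70
Σ = -528
Area = |Σ|/2 = 264.
Hole:
Apply the surveyor's formula: 2A = Σ (x_i·y_{i+1} − x_{i+1}·y_i), indices taken mod 3.
A_1→A_2: (-1)(3) − (1)(-2) = -1
A_2→A_3: (1)(1) − (-1)(3) = 4
A_3→A_1: (-1)(-2) − (-1)(1) = 3
Σ = 6
Area = |Σ|/2 = 3.
Net area = 264 − 3 = 261.

261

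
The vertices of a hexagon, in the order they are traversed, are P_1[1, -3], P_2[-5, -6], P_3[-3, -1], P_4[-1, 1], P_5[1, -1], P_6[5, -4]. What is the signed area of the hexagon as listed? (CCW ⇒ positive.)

-24

Apply Gauss's area formula: 2A = Σ (x_i·y_{i+1} − x_{i+1}·y_i), indices taken mod 6.
Σ = (-21) + (-13) + (-4) + (0) + (1) + (-11) = -48
Signed area = Σ/2 = -24 (negative ⇒ clockwise traversal).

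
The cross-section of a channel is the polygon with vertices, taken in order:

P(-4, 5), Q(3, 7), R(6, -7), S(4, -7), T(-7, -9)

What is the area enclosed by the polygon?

138

Apply the shoelace formula: 2A = Σ (x_i·y_{i+1} − x_{i+1}·y_i), indices taken mod 5.
Cross-terms: -43, -63, -14, -85, -71  ⇒  Σ = -276
Area = |Σ|/2 = 138.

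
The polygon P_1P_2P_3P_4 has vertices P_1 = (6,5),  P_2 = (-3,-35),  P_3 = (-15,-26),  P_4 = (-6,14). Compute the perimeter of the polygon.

|P_1P_2| = √((-9)² + (-40)²) = √1681 = 41
|P_2P_3| = √((-12)² + (9)²) = √225 = 15
|P_3P_4| = √((9)² + (40)²) = √1681 = 41
|P_4P_1| = √((12)² + (-9)²) = √225 = 15
Perimeter = 41 + 15 + 41 + 15 = 112.

112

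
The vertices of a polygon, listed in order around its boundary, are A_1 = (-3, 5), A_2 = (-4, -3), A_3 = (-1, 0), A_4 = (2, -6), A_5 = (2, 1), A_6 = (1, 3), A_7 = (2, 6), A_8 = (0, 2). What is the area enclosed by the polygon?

30.5

Σ = (29) + (-3) + (6) + (14) + (5) + (0) + (4) + (6) = 61
Area = |Σ|/2 = 30.5.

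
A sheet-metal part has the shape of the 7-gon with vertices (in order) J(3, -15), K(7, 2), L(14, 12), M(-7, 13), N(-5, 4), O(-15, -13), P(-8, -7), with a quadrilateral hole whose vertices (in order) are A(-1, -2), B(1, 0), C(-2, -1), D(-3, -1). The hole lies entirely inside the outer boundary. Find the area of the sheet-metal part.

Outer boundary:
Apply the surveyor's formula: 2A = Σ (x_i·y_{i+1} − x_{i+1}·y_i), indices taken mod 7.
Σ = (111) + (56) + (266) + (37) + (125) + (1) + (141) = 737
Area = |Σ|/2 = 368.5.
Hole:
Apply Gauss's area formula: 2A = Σ (x_i·y_{i+1} − x_{i+1}·y_i), indices taken mod 4.
Σ = (2) + (-1) + (-1) + (5) = 5
Area = |Σ|/2 = 2.5.
Net area = 368.5 − 2.5 = 366.

366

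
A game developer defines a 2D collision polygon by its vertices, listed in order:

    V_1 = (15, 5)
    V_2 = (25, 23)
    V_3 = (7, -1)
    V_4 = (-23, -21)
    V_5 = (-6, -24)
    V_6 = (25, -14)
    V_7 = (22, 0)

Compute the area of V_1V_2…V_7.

696

Apply the surveyor's formula: 2A = Σ (x_i·y_{i+1} − x_{i+1}·y_i), indices taken mod 7.
V_1→V_2: (15)(23) − (25)(5) = 220
V_2→V_3: (25)(-1) − (7)(23) = -186
V_3→V_4: (7)(-21) − (-23)(-1) = -170
V_4→V_5: (-23)(-24) − (-6)(-21) = 426
V_5→V_6: (-6)(-14) − (25)(-24) = 684
V_6→V_7: (25)(0) − (22)(-14) = 308
V_7→V_1: (22)(5) − (15)(0) = 110
Σ = 1392
Area = |Σ|/2 = 696.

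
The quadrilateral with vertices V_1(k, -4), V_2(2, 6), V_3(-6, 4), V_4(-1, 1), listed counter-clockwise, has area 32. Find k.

The doubled signed area Σ (x_i y_{i+1} − x_{i+1} y_i) is linear in k.
With k=0 it equals 54; the coefficient of k is 5 (from the two edges through V_1).
So 5·k + 54 = 2·32 = 64 ⇒ k = 2.

2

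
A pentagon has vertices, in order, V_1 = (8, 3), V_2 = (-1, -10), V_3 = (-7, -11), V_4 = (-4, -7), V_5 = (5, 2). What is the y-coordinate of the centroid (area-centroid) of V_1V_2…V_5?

Apply the shoelace (surveyor's) formula. First the cross-terms c_i = x_i·y_{i+1} − x_{i+1}·y_i:
  -77, -59, 5, 27, -1  ⇒  2A = -105, A = -52.5.
Then Σ (y_i + y_{i+1})·c_i = 1548, so ȳ = 1548 / (6·(-52.5)) = -172/35.

-172/35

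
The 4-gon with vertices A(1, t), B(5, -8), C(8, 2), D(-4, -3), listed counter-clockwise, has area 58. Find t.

-7

Write out the shoelace sum; only the two edges meeting at A involve t:
2·Area = [((-4)·t − 1·(-3)) + (1·(-8) − 5·t)] + 58
       = -9·t + 53 = 116
⇒ t = -7.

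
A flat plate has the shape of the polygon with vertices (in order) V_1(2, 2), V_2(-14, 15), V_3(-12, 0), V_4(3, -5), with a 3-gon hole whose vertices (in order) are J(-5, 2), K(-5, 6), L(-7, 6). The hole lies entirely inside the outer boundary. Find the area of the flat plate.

Outer boundary:
Apply the shoelace (surveyor's) formula: 2A = Σ (x_i·y_{i+1} − x_{i+1}·y_i), indices taken mod 4.
V_1→V_2: (2)(15) − (-14)(2) = 58
V_2→V_3: (-14)(0) − (-12)(15) = 180
V_3→V_4: (-12)(-5) − (3)(0) = 60
V_4→V_1: (3)(2) − (2)(-5) = 16
Σ = 314
Area = |Σ|/2 = 157.
Hole:
Apply the shoelace (surveyor's) formula: 2A = Σ (x_i·y_{i+1} − x_{i+1}·y_i), indices taken mod 3.
Cross-terms: -20, 12, 16  ⇒  Σ = 8
Area = |Σ|/2 = 4.
Net area = 157 − 4 = 153.

153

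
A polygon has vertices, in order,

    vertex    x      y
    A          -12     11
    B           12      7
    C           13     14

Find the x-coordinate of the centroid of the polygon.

Apply the shoelace (surveyor's) formula. First the cross-terms c_i = x_i·y_{i+1} − x_{i+1}·y_i:
  -216, 77, 311  ⇒  2A = 172, A = 86.
Then Σ (x_i + x_{i+1})·c_i = 2236, so x̄ = 2236 / (6·86) = 13/3.

13/3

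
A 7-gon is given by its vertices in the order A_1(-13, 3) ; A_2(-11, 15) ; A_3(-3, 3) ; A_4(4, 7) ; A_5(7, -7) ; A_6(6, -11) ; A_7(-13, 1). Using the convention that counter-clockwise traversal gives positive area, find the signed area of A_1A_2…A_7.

-229

Apply the surveyor's formula: 2A = Σ (x_i·y_{i+1} − x_{i+1}·y_i), indices taken mod 7.
Σ = (-162) + (12) + (-33) + (-77) + (-35) + (-137) + (-26) = -458
Signed area = Σ/2 = -229 (negative ⇒ clockwise traversal).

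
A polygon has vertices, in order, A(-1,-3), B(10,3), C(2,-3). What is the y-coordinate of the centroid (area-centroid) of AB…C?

Apply the surveyor's formula. First the cross-terms c_i = x_i·y_{i+1} − x_{i+1}·y_i:
  27, -36, -9  ⇒  2A = -18, A = -9.
Then Σ (y_i + y_{i+1})·c_i = 54, so ȳ = 54 / (6·(-9)) = -1.

-1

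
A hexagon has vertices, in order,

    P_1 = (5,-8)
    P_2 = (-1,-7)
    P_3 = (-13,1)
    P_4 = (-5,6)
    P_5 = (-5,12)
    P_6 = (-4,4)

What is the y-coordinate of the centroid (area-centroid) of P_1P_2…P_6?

-91/99

Apply Gauss's area formula. First the cross-terms c_i = x_i·y_{i+1} − x_{i+1}·y_i:
  -43, -92, -73, -30, 28, 12  ⇒  2A = -198, A = -99.
Then Σ (y_i + y_{i+1})·c_i = 546, so ȳ = 546 / (6·(-99)) = -91/99.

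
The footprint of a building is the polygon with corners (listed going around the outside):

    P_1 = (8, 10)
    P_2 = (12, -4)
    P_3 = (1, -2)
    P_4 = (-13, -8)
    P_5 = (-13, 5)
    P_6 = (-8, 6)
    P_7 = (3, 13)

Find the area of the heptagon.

Apply Gauss's area formula: 2A = Σ (x_i·y_{i+1} − x_{i+1}·y_i), indices taken mod 7.
P_1→P_2: (8)(-4) − (12)(10) = -152
P_2→P_3: (12)(-2) − (1)(-4) = -20
P_3→P_4: (1)(-8) − (-13)(-2) = -34
P_4→P_5: (-13)(5) − (-13)(-8) = -169
P_5→P_6: (-13)(6) − (-8)(5) = -38
P_6→P_7: (-8)(13) − (3)(6) = -122
P_7→P_1: (3)(10) − (8)(13) = -74
Σ = -609
Area = |Σ|/2 = 304.5.

304.5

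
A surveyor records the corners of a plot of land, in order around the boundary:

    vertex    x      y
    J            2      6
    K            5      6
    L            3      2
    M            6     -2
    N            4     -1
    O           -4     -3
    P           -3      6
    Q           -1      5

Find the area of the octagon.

58

Σ = (-18) + (-8) + (-18) + (2) + (-16) + (-33) + (-9) + (-16) = -116
Area = |Σ|/2 = 58.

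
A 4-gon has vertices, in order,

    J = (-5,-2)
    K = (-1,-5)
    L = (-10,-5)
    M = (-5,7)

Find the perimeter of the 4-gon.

36

|JK| = √((4)² + (-3)²) = √25 = 5
|KL| = √((-9)² + (0)²) = √81 = 9
|LM| = √((5)² + (12)²) = √169 = 13
|MJ| = √((0)² + (-9)²) = √81 = 9
Perimeter = 5 + 9 + 13 + 9 = 36.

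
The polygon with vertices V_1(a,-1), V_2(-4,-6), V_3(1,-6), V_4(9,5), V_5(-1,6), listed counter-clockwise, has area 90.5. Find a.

-3

The doubled signed area Σ (x_i y_{i+1} − x_{i+1} y_i) is linear in a.
With a=0 it equals 145; the coefficient of a is -12 (from the two edges through V_1).
So -12·a + 145 = 2·90.5 = 181 ⇒ a = -3.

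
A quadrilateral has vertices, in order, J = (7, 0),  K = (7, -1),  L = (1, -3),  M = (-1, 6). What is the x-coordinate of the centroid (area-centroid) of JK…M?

85/33

Apply the surveyor's formula. First the cross-terms c_i = x_i·y_{i+1} − x_{i+1}·y_i:
  -7, -20, 3, -42  ⇒  2A = -66, A = -33.
Then Σ (x_i + x_{i+1})·c_i = -510, so x̄ = -510 / (6·(-33)) = 85/33.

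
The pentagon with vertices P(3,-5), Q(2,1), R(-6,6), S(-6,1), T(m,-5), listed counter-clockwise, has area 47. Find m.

The doubled signed area Σ (x_i y_{i+1} − x_{i+1} y_i) is linear in m.
With m=0 it equals 106; the coefficient of m is -6 (from the two edges through T).
So -6·m + 106 = 2·47 = 94 ⇒ m = 2.

2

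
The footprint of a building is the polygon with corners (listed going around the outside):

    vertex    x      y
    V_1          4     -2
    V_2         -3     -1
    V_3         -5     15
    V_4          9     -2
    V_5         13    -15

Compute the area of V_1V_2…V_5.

Σ = (-10) + (-50) + (-125) + (-109) + (34) = -260
Area = |Σ|/2 = 130.

130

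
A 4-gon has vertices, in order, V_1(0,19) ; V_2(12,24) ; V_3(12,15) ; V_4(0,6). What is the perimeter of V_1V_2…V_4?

|V_1V_2| = √((12)² + (5)²) = √169 = 13
|V_2V_3| = √((0)² + (-9)²) = √81 = 9
|V_3V_4| = √((-12)² + (-9)²) = √225 = 15
|V_4V_1| = √((0)² + (13)²) = √169 = 13
Perimeter = 13 + 9 + 15 + 13 = 50.

50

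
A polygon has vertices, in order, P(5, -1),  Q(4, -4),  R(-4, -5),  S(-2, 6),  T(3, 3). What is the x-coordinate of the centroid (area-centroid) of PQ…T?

0.28125

Apply the surveyor's formula. First the cross-terms c_i = x_i·y_{i+1} − x_{i+1}·y_i:
  -16, -36, -34, -24, -18  ⇒  2A = -128, A = -64.
Then Σ (x_i + x_{i+1})·c_i = -108, so x̄ = -108 / (6·(-64)) = 0.28125.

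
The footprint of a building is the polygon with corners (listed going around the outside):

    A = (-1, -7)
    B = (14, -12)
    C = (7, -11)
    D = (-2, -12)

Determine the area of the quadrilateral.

32

A→B: (-1)(-12) − (14)(-7) = 110
B→C: (14)(-11) − (7)(-12) = -70
C→D: (7)(-12) − (-2)(-11) = -106
D→A: (-2)(-7) − (-1)(-12) = 2
Σ = -64
Area = |Σ|/2 = 32.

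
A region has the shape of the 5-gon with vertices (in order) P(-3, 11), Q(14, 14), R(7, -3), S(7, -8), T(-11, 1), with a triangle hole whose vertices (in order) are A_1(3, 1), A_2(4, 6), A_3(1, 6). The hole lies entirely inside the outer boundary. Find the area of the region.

277.5

Outer boundary:
Apply the shoelace (surveyor's) formula: 2A = Σ (x_i·y_{i+1} − x_{i+1}·y_i), indices taken mod 5.
P→Q: (-3)(14) − (14)(11) = -196
Q→R: (14)(-3) − (7)(14) = -140
R→S: (7)(-8) − (7)(-3) = -35
S→T: (7)(1) − (-11)(-8) = -81
T→P: (-11)(11) − (-3)(1) = -118
Σ = -570
Area = |Σ|/2 = 285.
Hole:
A_1→A_2: (3)(6) − (4)(1) = 14
A_2→A_3: (4)(6) − (1)(6) = 18
A_3→A_1: (1)(1) − (3)(6) = -17
Σ = 15
Area = |Σ|/2 = 7.5.
Net area = 285 − 7.5 = 277.5.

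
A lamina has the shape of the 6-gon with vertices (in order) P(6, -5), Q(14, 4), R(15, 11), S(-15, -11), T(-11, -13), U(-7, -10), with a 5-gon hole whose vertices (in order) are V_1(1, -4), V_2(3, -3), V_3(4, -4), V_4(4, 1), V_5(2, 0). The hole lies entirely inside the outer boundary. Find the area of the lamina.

178.5

Outer boundary:
Apply the shoelace formula: 2A = Σ (x_i·y_{i+1} − x_{i+1}·y_i), indices taken mod 6.
P→Q: (6)(4) − (14)(-5) = 94
Q→R: (14)(11) − (15)(4) = 94
R→S: (15)(-11) − (-15)(11) = 0
S→T: (-15)(-13) − (-11)(-11) = 74
T→U: (-11)(-10) − (-7)(-13) = 19
U→P: (-7)(-5) − (6)(-10) = 95
Σ = 376
Area = |Σ|/2 = 188.
Hole:
V_1→V_2: (1)(-3) − (3)(-4) = 9
V_2→V_3: (3)(-4) − (4)(-3) = 0
V_3→V_4: (4)(1) − (4)(-4) = 20
V_4→V_5: (4)(0) − (2)(1) = -2
V_5→V_1: (2)(-4) − (1)(0) = -8
Σ = 19
Area = |Σ|/2 = 9.5.
Net area = 188 − 9.5 = 178.5.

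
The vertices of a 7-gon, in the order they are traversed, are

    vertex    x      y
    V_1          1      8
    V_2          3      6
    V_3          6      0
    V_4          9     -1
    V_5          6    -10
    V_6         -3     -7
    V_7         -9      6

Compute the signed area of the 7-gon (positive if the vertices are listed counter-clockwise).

Apply the surveyor's formula: 2A = Σ (x_i·y_{i+1} − x_{i+1}·y_i), indices taken mod 7.
Cross-terms: -18, -36, -6, -84, -72, -81, -78  ⇒  Σ = -375
Signed area = Σ/2 = -187.5 (negative ⇒ clockwise traversal).

-187.5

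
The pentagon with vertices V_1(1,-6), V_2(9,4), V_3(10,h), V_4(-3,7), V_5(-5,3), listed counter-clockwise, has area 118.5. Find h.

8

Write out the shoelace sum; only the two edges meeting at V_3 involve h:
2·Area = [(9·h − 10·4) + (10·7 − (-3)·h)] + 111
       = 12·h + 141 = 237
⇒ h = 8.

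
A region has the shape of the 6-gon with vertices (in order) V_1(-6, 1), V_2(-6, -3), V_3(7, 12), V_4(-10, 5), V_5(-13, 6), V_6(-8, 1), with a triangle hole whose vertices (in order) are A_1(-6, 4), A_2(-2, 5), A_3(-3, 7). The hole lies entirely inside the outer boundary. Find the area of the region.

78.5

Outer boundary:
V_1→V_2: (-6)(-3) − (-6)(1) = 24
V_2→V_3: (-6)(12) − (7)(-3) = -51
V_3→V_4: (7)(5) − (-10)(12) = 155
V_4→V_5: (-10)(6) − (-13)(5) = 5
V_5→V_6: (-13)(1) − (-8)(6) = 35
V_6→V_1: (-8)(1) − (-6)(1) = -2
Σ = 166
Area = |Σ|/2 = 83.
Hole:
Apply the shoelace (surveyor's) formula: 2A = Σ (x_i·y_{i+1} − x_{i+1}·y_i), indices taken mod 3.
Σ = (-22) + (1) + (30) = 9
Area = |Σ|/2 = 4.5.
Net area = 83 − 4.5 = 78.5.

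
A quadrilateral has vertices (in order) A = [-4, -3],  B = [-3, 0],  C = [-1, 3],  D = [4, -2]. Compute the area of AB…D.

Σ = (-9) + (-9) + (-10) + (-20) = -48
Area = |Σ|/2 = 24.

24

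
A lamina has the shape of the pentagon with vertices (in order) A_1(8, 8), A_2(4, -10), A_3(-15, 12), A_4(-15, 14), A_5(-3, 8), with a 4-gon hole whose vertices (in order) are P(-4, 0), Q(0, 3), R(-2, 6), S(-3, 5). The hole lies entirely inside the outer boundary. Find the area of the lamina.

Outer boundary:
Apply the shoelace (surveyor's) formula: 2A = Σ (x_i·y_{i+1} − x_{i+1}·y_i), indices taken mod 5.
A_1→A_2: (8)(-10) − (4)(8) = -112
A_2→A_3: (4)(12) − (-15)(-10) = -102
A_3→A_4: (-15)(14) − (-15)(12) = -30
A_4→A_5: (-15)(8) − (-3)(14) = -78
A_5→A_1: (-3)(8) − (8)(8) = -88
Σ = -410
Area = |Σ|/2 = 205.
Hole:
Apply the surveyor's formula: 2A = Σ (x_i·y_{i+1} − x_{i+1}·y_i), indices taken mod 4.
P→Q: (-4)(3) − (0)(0) = -12
Q→R: (0)(6) − (-2)(3) = 6
R→S: (-2)(5) − (-3)(6) = 8
S→P: (-3)(0) − (-4)(5) = 20
Σ = 22
Area = |Σ|/2 = 11.
Net area = 205 − 11 = 194.

194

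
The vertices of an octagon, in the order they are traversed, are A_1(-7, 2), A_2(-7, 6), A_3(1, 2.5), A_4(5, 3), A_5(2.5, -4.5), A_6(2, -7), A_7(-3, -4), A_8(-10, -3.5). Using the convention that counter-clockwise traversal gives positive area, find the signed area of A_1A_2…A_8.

Apply the shoelace formula: 2A = Σ (x_i·y_{i+1} − x_{i+1}·y_i), indices taken mod 8.
Σ = (-28) + (-23.5) + (-9.5) + (-30) + (-8.5) + (-29) + (-29.5) + (-44.5) = -202.5
Signed area = Σ/2 = -101.25 (negative ⇒ clockwise traversal).

-101.25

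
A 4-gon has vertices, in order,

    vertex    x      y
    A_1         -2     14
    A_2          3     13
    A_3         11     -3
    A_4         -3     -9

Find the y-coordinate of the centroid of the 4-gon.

Apply Gauss's area formula. First the cross-terms c_i = x_i·y_{i+1} − x_{i+1}·y_i:
  -68, -152, -108, -60  ⇒  2A = -388, A = -194.
Then Σ (y_i + y_{i+1})·c_i = -2360, so ȳ = -2360 / (6·(-194)) = 590/291.

590/291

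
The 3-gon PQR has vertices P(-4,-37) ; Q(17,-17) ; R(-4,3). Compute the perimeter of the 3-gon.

98

|PQ| = √((21)² + (20)²) = √841 = 29
|QR| = √((-21)² + (20)²) = √841 = 29
|RP| = √((0)² + (-40)²) = √1600 = 40
Perimeter = 29 + 29 + 40 = 98.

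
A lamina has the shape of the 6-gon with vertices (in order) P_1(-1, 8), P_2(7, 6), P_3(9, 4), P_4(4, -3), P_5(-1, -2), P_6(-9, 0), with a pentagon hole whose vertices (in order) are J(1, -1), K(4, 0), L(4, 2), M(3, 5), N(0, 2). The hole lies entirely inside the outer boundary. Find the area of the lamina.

Outer boundary:
Apply the surveyor's formula: 2A = Σ (x_i·y_{i+1} − x_{i+1}·y_i), indices taken mod 6.
P_1→P_2: (-1)(6) − (7)(8) = -62
P_2→P_3: (7)(4) − (9)(6) = -26
P_3→P_4: (9)(-3) − (4)(4) = -43
P_4→P_5: (4)(-2) − (-1)(-3) = -11
P_5→P_6: (-1)(0) − (-9)(-2) = -18
P_6→P_1: (-9)(8) − (-1)(0) = -72
Σ = -232
Area = |Σ|/2 = 116.
Hole:
Apply the surveyor's formula: 2A = Σ (x_i·y_{i+1} − x_{i+1}·y_i), indices taken mod 5.
J→K: (1)(0) − (4)(-1) = 4
K→L: (4)(2) − (4)(0) = 8
L→M: (4)(5) − (3)(2) = 14
M→N: (3)(2) − (0)(5) = 6
N→J: (0)(-1) − (1)(2) = -2
Σ = 30
Area = |Σ|/2 = 15.
Net area = 116 − 15 = 101.

101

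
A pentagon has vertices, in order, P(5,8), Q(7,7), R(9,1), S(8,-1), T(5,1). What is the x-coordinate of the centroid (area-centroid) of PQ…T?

Apply Gauss's area formula. First the cross-terms c_i = x_i·y_{i+1} − x_{i+1}·y_i:
  -21, -56, -17, 13, 35  ⇒  2A = -46, A = -23.
Then Σ (x_i + x_{i+1})·c_i = -918, so x̄ = -918 / (6·(-23)) = 153/23.

153/23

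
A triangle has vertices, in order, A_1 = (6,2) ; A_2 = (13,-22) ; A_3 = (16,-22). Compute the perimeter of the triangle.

54

|A_1A_2| = √((7)² + (-24)²) = √625 = 25
|A_2A_3| = √((3)² + (0)²) = √9 = 3
|A_3A_1| = √((-10)² + (24)²) = √676 = 26
Perimeter = 25 + 3 + 26 = 54.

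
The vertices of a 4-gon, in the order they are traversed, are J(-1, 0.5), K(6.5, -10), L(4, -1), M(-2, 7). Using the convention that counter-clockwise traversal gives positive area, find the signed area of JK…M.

36.125

Σ = (6.75) + (33.5) + (26) + (6) = 72.25
Signed area = Σ/2 = 36.125 (positive ⇒ counter-clockwise traversal).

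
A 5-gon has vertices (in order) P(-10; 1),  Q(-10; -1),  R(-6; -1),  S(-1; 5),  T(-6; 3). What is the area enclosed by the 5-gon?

22

Σ = (20) + (4) + (-31) + (27) + (24) = 44
Area = |Σ|/2 = 22.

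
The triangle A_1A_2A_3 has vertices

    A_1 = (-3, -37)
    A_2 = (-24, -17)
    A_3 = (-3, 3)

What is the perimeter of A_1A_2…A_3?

|A_1A_2| = √((-21)² + (20)²) = √841 = 29
|A_2A_3| = √((21)² + (20)²) = √841 = 29
|A_3A_1| = √((0)² + (-40)²) = √1600 = 40
Perimeter = 29 + 29 + 40 = 98.

98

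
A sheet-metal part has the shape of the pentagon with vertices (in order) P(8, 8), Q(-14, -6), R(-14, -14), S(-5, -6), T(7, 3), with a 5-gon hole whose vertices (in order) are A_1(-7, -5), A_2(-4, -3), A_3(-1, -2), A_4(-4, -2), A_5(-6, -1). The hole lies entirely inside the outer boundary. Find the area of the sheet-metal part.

117

Outer boundary:
Apply the surveyor's formula: 2A = Σ (x_i·y_{i+1} − x_{i+1}·y_i), indices taken mod 5.
Cross-terms: 64, 112, 14, 27, 32  ⇒  Σ = 249
Area = |Σ|/2 = 124.5.
Hole:
Σ = (1) + (5) + (-6) + (-8) + (23) = 15
Area = |Σ|/2 = 7.5.
Net area = 124.5 − 7.5 = 117.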